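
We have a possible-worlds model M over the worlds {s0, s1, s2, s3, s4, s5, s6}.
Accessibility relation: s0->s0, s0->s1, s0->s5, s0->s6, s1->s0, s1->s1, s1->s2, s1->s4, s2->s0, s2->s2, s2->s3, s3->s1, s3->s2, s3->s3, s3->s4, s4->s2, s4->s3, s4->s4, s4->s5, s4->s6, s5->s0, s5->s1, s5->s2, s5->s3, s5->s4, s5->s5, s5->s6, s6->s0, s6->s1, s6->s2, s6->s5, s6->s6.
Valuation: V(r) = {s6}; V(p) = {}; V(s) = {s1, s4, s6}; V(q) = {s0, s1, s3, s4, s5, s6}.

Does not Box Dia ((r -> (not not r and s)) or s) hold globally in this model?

Recall that Box ψ holds at a world iff ψ holds at every accessible world, and Dia ψ holds iff ψ holds at some accessible world.
Let φ = not Box Dia ((r -> (not not r and s)) or s). Evaluate φ at each world:
  s0 (successors {s0, s1, s5, s6}): φ is false.
  s1 (successors {s0, s1, s2, s4}): φ is false.
  s2 (successors {s0, s2, s3}): φ is false.
  s3 (successors {s1, s2, s3, s4}): φ is false.
  s4 (successors {s2, s3, s4, s5, s6}): φ is false.
  s5 (successors {s0, s1, s2, s3, s4, s5, s6}): φ is false.
  s6 (successors {s0, s1, s2, s5, s6}): φ is false.
Detail at s0 (counterexample):
  At s0: Box Dia ((r -> (not not r and s)) or s) is true, so not Box Dia ((r -> (not not r and s)) or s) is false.
    At s0: Box Dia ((r -> (not not r and s)) or s) requires Dia ((r -> (not not r and s)) or s) at every successor {s0, s1, s5, s6}.
      At s0: Dia ((r -> (not not r and s)) or s) is true.
      At s1: Dia ((r -> (not not r and s)) or s) is true.
      At s5: Dia ((r -> (not not r and s)) or s) is true.
      At s6: Dia ((r -> (not not r and s)) or s) is true.
    So Box Dia ((r -> (not not r and s)) or s) is true at s0.

No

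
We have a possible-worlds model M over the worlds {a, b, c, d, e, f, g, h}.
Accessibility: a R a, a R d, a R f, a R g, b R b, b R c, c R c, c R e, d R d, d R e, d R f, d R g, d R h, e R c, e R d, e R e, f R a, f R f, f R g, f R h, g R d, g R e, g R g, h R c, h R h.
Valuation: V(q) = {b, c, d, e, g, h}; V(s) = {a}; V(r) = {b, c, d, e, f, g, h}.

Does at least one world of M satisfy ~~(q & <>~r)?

Let φ = ~~(q & <>~r). Evaluate φ at each world:
  a (successors {a, d, f, g}): φ is false.
  b (successors {b, c}): φ is false.
  c (successors {c, e}): φ is false.
  d (successors {d, e, f, g, h}): φ is false.
  e (successors {c, d, e}): φ is false.
  f (successors {a, f, g, h}): φ is false.
  g (successors {d, e, g}): φ is false.
  h (successors {c, h}): φ is false.
For instance, at h:
  At h: ~(q & <>~r) is true, so ~~(q & <>~r) is false.
    At h: q & <>~r is false, so ~(q & <>~r) is true.
      At h: q is true, <>~r is false, so q & <>~r is false.

No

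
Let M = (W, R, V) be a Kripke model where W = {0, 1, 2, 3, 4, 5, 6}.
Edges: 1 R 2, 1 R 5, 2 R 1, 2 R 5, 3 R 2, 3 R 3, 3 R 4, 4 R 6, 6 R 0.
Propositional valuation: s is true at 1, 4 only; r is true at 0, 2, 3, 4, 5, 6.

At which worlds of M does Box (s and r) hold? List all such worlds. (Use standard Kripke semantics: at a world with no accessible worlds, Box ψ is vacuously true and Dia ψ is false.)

0, 5

Recall that Box ψ holds at a world iff ψ holds at every accessible world, and Dia ψ holds iff ψ holds at some accessible world.
Let φ = Box (s and r). Evaluate φ at each world:
  0 (successors ∅): φ is true.
  1 (successors {2, 5}): φ is false.
  2 (successors {1, 5}): φ is false.
  3 (successors {2, 3, 4}): φ is false.
  4 (successors {6}): φ is false.
  5 (successors ∅): φ is true.
  6 (successors {0}): φ is false.
For instance, at 4:
  At 4: Box (s and r) requires s and r at every successor {6}.
    s and r fails at 6, so Box (s and r) is false at 4.
Satisfying worlds: {0, 5}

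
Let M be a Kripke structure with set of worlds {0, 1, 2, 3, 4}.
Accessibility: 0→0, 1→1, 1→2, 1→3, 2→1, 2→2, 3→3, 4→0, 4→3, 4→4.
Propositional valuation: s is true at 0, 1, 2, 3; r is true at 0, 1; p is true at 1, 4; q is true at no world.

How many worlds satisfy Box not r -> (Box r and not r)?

4

Let φ = Box not r -> (Box r and not r). Evaluate φ at each world:
  0 (successors {0}): φ is true.
  1 (successors {1, 2, 3}): φ is true.
  2 (successors {1, 2}): φ is true.
  3 (successors {3}): φ is false.
  4 (successors {0, 3, 4}): φ is true.
For instance, at 4:
  At 4: Box not r is false, Box r and not r is false, so Box not r -> (Box r and not r) is true.
    At 4: Box not r requires not r at every successor {0, 3, 4}.
      not r fails at 0, so Box not r is false at 4.
    At 4: Box r is false, not r is true, so Box r and not r is false.
      At 4: Box r requires r at every successor {0, 3, 4}.
        r fails at 3, so Box r is false at 4.
Satisfying worlds: {0, 1, 2, 4}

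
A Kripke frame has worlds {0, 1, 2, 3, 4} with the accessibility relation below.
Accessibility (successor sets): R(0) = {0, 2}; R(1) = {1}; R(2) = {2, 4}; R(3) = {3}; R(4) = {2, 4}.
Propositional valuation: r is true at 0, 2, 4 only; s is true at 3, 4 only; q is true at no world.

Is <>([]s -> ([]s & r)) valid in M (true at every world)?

No

Let φ = <>([]s -> ([]s & r)). Evaluate φ at each world:
  0 (successors {0, 2}): φ is true.
  1 (successors {1}): φ is true.
  2 (successors {2, 4}): φ is true.
  3 (successors {3}): φ is false.
  4 (successors {2, 4}): φ is true.
Detail at 3 (counterexample):
  At 3: <>([]s -> ([]s & r)) requires []s -> ([]s & r) at some successor in {3}.
    At 3: []s -> ([]s & r) is false.
  So <>([]s -> ([]s & r)) is false at 3.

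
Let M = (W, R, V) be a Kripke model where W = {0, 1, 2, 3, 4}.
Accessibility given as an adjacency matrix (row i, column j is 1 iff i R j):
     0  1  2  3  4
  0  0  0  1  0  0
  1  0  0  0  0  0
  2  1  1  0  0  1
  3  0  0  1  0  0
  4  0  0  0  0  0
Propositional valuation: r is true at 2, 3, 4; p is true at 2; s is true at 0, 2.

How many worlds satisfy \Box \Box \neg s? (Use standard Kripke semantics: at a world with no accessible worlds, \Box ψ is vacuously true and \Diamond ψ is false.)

Let φ = \Box \Box \neg s. Evaluate φ at each world:
  0 (successors {2}): φ is false.
  1 (successors ∅): φ is true.
  2 (successors {0, 1, 4}): φ is false.
  3 (successors {2}): φ is false.
  4 (successors ∅): φ is true.
For instance, at 3:
  At 3: \Box \Box \neg s requires \Box \neg s at every successor {2}.
    \Box \neg s fails at 2, so \Box \Box \neg s is false at 3.
      At 2: \Box \neg s requires \neg s at every successor {0, 1, 4}.
        \neg s fails at 0, so \Box \neg s is false at 2.
Satisfying worlds: {1, 4}

2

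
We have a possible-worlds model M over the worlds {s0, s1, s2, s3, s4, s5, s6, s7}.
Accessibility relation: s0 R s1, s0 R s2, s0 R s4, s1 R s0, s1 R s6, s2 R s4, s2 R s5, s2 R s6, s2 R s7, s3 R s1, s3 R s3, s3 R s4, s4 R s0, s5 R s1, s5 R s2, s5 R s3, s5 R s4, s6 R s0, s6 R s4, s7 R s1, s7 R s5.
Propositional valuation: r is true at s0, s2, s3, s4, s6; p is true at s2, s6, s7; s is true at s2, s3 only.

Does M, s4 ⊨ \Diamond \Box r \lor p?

At s4: \Diamond \Box r is false, p is false, so \Diamond \Box r \lor p is false.
  At s4: \Diamond \Box r requires \Box r at some successor in {s0}.
    At s0: \Box r is false.
  So \Diamond \Box r is false at s4.

No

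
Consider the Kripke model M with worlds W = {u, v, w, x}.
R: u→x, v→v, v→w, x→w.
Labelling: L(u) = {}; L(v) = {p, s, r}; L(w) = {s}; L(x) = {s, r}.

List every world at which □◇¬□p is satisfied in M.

Let φ = □◇¬□p. Evaluate φ at each world:
  u (successors {x}): φ is false.
  v (successors {v, w}): φ is false.
  w (successors ∅): φ is true.
  x (successors {w}): φ is false.
For instance, at u:
  At u: □◇¬□p requires ◇¬□p at every successor {x}.
    ◇¬□p fails at x, so □◇¬□p is false at u.
      At x: ◇¬□p requires ¬□p at some successor in {w}.
        At w: ¬□p is false.
      So ◇¬□p is false at x.
Satisfying worlds: {w}

w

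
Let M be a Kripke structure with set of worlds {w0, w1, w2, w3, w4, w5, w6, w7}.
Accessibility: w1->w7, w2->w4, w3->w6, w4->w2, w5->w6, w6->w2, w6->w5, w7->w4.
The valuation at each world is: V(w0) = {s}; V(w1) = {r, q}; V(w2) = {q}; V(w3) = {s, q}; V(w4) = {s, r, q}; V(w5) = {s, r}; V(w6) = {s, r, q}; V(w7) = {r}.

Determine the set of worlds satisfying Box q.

Let φ = Box q. Evaluate φ at each world:
  w0 (successors ∅): φ is true.
  w1 (successors {w7}): φ is false.
  w2 (successors {w4}): φ is true.
  w3 (successors {w6}): φ is true.
  w4 (successors {w2}): φ is true.
  w5 (successors {w6}): φ is true.
  w6 (successors {w2, w5}): φ is false.
  w7 (successors {w4}): φ is true.
For instance, at w7:
  At w7: Box q requires q at every successor {w4}.
    At w4: q is true.
  So Box q is true at w7.
Satisfying worlds: {w0, w2, w3, w4, w5, w7}

w0, w2, w3, w4, w5, w7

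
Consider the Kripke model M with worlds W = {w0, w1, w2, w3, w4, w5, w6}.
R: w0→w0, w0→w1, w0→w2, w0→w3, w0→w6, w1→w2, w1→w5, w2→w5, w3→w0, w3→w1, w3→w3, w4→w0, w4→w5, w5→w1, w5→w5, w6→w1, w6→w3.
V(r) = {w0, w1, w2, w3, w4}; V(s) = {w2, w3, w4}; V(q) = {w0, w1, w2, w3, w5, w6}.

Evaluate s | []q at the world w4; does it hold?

Yes

At w4: s is true, []q is true, so s | []q is true.
  At w4: []q requires q at every successor {w0, w5}.
    At w0: q is true.
    At w5: q is true.
  So []q is true at w4.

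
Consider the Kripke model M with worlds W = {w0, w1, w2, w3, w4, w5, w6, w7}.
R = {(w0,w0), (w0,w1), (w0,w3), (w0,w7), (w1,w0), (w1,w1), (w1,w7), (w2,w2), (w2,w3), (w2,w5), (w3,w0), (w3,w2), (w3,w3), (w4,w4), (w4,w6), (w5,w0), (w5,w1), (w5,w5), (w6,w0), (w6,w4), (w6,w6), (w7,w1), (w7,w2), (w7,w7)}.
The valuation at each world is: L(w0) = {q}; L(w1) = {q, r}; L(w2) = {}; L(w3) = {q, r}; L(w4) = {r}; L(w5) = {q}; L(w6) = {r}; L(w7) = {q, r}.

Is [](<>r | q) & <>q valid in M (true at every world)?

Let φ = [](<>r | q) & <>q. Evaluate φ at each world:
  w0 (successors {w0, w1, w3, w7}): φ is true.
  w1 (successors {w0, w1, w7}): φ is true.
  w2 (successors {w2, w3, w5}): φ is true.
  w3 (successors {w0, w2, w3}): φ is true.
  w4 (successors {w4, w6}): φ is false.
  w5 (successors {w0, w1, w5}): φ is true.
  w6 (successors {w0, w4, w6}): φ is true.
  w7 (successors {w1, w2, w7}): φ is true.
Detail at w4 (counterexample):
  At w4: [](<>r | q) is true, <>q is false, so [](<>r | q) & <>q is false.
    At w4: [](<>r | q) requires <>r | q at every successor {w4, w6}.
      At w4: <>r | q is true.
      At w6: <>r | q is true.
    So [](<>r | q) is true at w4.
    At w4: <>q requires q at some successor in {w4, w6}.
      At w4: q is false.
      At w6: q is false.
    So <>q is false at w4.

No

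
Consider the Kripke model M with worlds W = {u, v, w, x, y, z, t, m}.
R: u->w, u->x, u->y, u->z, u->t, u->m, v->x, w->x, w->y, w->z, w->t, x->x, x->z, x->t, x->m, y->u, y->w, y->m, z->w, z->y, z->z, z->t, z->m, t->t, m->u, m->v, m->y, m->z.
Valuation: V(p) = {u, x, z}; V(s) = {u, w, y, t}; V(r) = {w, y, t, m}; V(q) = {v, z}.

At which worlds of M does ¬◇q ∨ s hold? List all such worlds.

Recall that ◇ψ holds at a world iff ψ holds at some accessible world.
Let φ = ¬◇q ∨ s. Evaluate φ at each world:
  u (successors {w, x, y, z, t, m}): φ is true.
  v (successors {x}): φ is true.
  w (successors {x, y, z, t}): φ is true.
  x (successors {x, z, t, m}): φ is false.
  y (successors {u, w, m}): φ is true.
  z (successors {w, y, z, t, m}): φ is false.
  t (successors {t}): φ is true.
  m (successors {u, v, y, z}): φ is false.
For instance, at m:
  At m: ¬◇q is false, s is false, so ¬◇q ∨ s is false.
    At m: ◇q is true, so ¬◇q is false.
      At m: ◇q requires q at some successor in {u, v, y, z}.
        q holds at v, so ◇q is true at m.
Satisfying worlds: {u, v, w, y, t}

u, v, w, y, t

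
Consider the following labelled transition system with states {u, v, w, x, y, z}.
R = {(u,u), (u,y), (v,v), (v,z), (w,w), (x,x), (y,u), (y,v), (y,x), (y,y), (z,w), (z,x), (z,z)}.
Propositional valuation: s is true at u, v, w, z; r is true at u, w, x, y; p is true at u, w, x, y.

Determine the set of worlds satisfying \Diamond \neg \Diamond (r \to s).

Recall that \Diamond ψ holds at a world iff ψ holds at some accessible world.
Let φ = \Diamond \neg \Diamond (r \to s). Evaluate φ at each world:
  u (successors {u, y}): φ is false.
  v (successors {v, z}): φ is false.
  w (successors {w}): φ is false.
  x (successors {x}): φ is true.
  y (successors {u, v, x, y}): φ is true.
  z (successors {w, x, z}): φ is true.
For instance, at x:
  At x: \Diamond \neg \Diamond (r \to s) requires \neg \Diamond (r \to s) at some successor in {x}.
    \neg \Diamond (r \to s) holds at x, so \Diamond \neg \Diamond (r \to s) is true at x.
      At x: \Diamond (r \to s) is false, so \neg \Diamond (r \to s) is true.
Satisfying worlds: {x, y, z}

x, y, z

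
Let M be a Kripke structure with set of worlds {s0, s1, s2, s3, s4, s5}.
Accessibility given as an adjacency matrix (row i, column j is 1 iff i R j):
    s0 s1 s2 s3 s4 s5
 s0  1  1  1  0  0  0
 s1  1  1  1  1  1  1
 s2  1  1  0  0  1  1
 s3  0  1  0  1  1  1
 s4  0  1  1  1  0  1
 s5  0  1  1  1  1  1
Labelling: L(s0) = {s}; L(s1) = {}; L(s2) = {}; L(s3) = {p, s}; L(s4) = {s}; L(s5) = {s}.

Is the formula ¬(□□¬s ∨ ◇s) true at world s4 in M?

At s4: □□¬s ∨ ◇s is true, so ¬(□□¬s ∨ ◇s) is false.
  At s4: □□¬s is false, ◇s is true, so □□¬s ∨ ◇s is true.
    At s4: □□¬s requires □¬s at every successor {s1, s2, s3, s5}.
      □¬s fails at s1, so □□¬s is false at s4.
    At s4: ◇s requires s at some successor in {s1, s2, s3, s5}.
      s holds at s3, so ◇s is true at s4.

No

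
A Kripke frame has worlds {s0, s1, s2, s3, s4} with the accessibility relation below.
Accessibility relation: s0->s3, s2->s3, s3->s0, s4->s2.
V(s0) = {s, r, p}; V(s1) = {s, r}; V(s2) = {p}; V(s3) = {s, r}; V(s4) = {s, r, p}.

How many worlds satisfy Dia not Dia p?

Recall that Dia ψ holds at a world iff ψ holds at some accessible world.
Let φ = Dia not Dia p. Evaluate φ at each world:
  s0 (successors {s3}): φ is false.
  s1 (successors ∅): φ is false.
  s2 (successors {s3}): φ is false.
  s3 (successors {s0}): φ is true.
  s4 (successors {s2}): φ is true.
For instance, at s4:
  At s4: Dia not Dia p requires not Dia p at some successor in {s2}.
    not Dia p holds at s2, so Dia not Dia p is true at s4.
      At s2: Dia p is false, so not Dia p is true.
Satisfying worlds: {s3, s4}

2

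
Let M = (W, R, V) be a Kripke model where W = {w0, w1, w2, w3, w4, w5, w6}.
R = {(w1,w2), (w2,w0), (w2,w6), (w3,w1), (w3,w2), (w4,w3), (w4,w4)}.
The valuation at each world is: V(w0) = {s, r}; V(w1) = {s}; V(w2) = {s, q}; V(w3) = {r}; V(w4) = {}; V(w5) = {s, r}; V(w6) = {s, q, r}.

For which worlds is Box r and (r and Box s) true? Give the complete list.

Let φ = Box r and (r and Box s). Evaluate φ at each world:
  w0 (successors ∅): φ is true.
  w1 (successors {w2}): φ is false.
  w2 (successors {w0, w6}): φ is false.
  w3 (successors {w1, w2}): φ is false.
  w4 (successors {w3, w4}): φ is false.
  w5 (successors ∅): φ is true.
  w6 (successors ∅): φ is true.
For instance, at w1:
  At w1: Box r is false, r and Box s is false, so Box r and (r and Box s) is false.
    At w1: Box r requires r at every successor {w2}.
      r fails at w2, so Box r is false at w1.
    At w1: r is false, Box s is true, so r and Box s is false.
      At w1: Box s requires s at every successor {w2}.
        At w2: s is true.
      So Box s is true at w1.
Satisfying worlds: {w0, w5, w6}

w0, w5, w6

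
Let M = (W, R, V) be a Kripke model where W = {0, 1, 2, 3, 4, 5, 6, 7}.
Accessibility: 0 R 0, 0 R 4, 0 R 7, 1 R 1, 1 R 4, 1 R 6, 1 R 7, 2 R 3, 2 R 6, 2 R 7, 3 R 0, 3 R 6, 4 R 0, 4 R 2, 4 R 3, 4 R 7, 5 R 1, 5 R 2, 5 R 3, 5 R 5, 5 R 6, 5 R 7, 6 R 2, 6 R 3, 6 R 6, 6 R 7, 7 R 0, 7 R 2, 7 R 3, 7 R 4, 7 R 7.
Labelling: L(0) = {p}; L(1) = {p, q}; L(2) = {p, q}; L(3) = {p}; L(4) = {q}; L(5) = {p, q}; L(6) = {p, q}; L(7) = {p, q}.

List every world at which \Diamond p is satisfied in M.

0, 1, 2, 3, 4, 5, 6, 7

Let φ = \Diamond p. Evaluate φ at each world:
  0 (successors {0, 4, 7}): φ is true.
  1 (successors {1, 4, 6, 7}): φ is true.
  2 (successors {3, 6, 7}): φ is true.
  3 (successors {0, 6}): φ is true.
  4 (successors {0, 2, 3, 7}): φ is true.
  5 (successors {1, 2, 3, 5, 6, 7}): φ is true.
  6 (successors {2, 3, 6, 7}): φ is true.
  7 (successors {0, 2, 3, 4, 7}): φ is true.
For instance, at 3:
  At 3: \Diamond p requires p at some successor in {0, 6}.
    p holds at 0, so \Diamond p is true at 3.
Satisfying worlds: {0, 1, 2, 3, 4, 5, 6, 7}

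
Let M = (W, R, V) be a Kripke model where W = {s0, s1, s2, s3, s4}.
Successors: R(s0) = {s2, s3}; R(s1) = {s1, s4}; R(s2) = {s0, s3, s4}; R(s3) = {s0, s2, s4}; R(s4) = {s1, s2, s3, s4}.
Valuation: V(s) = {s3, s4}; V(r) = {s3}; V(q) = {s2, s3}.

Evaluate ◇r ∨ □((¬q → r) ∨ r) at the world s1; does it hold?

No

Recall that □ψ holds at a world iff ψ holds at every accessible world, and ◇ψ holds iff ψ holds at some accessible world.
At s1: ◇r is false, □((¬q → r) ∨ r) is false, so ◇r ∨ □((¬q → r) ∨ r) is false.
  At s1: ◇r requires r at some successor in {s1, s4}.
    At s1: r is false.
    At s4: r is false.
  So ◇r is false at s1.
  At s1: □((¬q → r) ∨ r) requires (¬q → r) ∨ r at every successor {s1, s4}.
    (¬q → r) ∨ r fails at s1, so □((¬q → r) ∨ r) is false at s1.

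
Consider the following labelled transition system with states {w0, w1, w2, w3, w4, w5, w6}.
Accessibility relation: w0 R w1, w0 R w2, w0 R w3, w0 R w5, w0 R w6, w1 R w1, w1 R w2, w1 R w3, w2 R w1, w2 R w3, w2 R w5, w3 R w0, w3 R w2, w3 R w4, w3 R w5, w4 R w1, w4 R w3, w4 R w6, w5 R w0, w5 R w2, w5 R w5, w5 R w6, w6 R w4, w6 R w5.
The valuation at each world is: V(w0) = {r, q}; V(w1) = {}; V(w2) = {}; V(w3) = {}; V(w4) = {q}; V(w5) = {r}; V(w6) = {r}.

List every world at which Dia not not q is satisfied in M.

Recall that Dia ψ holds at a world iff ψ holds at some accessible world.
Let φ = Dia not not q. Evaluate φ at each world:
  w0 (successors {w1, w2, w3, w5, w6}): φ is false.
  w1 (successors {w1, w2, w3}): φ is false.
  w2 (successors {w1, w3, w5}): φ is false.
  w3 (successors {w0, w2, w4, w5}): φ is true.
  w4 (successors {w1, w3, w6}): φ is false.
  w5 (successors {w0, w2, w5, w6}): φ is true.
  w6 (successors {w4, w5}): φ is true.
For instance, at w0:
  At w0: Dia not not q requires not not q at some successor in {w1, w2, w3, w5, w6}.
    At w1: not not q is false.
    At w2: not not q is false.
    At w3: not not q is false.
    At w5: not not q is false.
    At w6: not not q is false.
  So Dia not not q is false at w0.
Satisfying worlds: {w3, w5, w6}

w3, w5, w6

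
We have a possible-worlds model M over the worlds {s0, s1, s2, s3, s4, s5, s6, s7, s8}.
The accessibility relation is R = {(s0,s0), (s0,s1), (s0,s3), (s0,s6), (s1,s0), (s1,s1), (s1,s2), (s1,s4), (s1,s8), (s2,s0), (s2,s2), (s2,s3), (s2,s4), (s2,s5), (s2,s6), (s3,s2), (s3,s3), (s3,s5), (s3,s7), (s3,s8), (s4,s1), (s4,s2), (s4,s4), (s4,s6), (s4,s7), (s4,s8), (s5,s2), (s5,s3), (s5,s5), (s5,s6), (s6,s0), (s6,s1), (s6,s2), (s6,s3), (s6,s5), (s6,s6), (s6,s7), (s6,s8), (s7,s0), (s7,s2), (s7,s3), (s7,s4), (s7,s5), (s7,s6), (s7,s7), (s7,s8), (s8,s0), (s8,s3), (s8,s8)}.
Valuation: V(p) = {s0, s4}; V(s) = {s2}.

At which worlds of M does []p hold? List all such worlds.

none

Let φ = []p. Evaluate φ at each world:
  s0 (successors {s0, s1, s3, s6}): φ is false.
  s1 (successors {s0, s1, s2, s4, s8}): φ is false.
  s2 (successors {s0, s2, s3, s4, s5, s6}): φ is false.
  s3 (successors {s2, s3, s5, s7, s8}): φ is false.
  s4 (successors {s1, s2, s4, s6, s7, s8}): φ is false.
  s5 (successors {s2, s3, s5, s6}): φ is false.
  s6 (successors {s0, s1, s2, s3, s5, s6, s7, s8}): φ is false.
  s7 (successors {s0, s2, s3, s4, s5, s6, s7, s8}): φ is false.
  s8 (successors {s0, s3, s8}): φ is false.
For instance, at s4:
  At s4: []p requires p at every successor {s1, s2, s4, s6, s7, s8}.
    p fails at s1, so []p is false at s4.
Satisfying worlds: none.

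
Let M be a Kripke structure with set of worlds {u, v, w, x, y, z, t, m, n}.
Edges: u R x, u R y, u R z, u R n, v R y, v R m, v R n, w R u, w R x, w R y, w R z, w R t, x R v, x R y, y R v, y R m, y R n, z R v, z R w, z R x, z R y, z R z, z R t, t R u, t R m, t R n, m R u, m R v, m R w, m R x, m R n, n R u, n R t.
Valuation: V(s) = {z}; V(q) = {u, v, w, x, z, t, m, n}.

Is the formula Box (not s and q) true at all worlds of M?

No

Let φ = Box (not s and q). Evaluate φ at each world:
  u (successors {x, y, z, n}): φ is false.
  v (successors {y, m, n}): φ is false.
  w (successors {u, x, y, z, t}): φ is false.
  x (successors {v, y}): φ is false.
  y (successors {v, m, n}): φ is true.
  z (successors {v, w, x, y, z, t}): φ is false.
  t (successors {u, m, n}): φ is true.
  m (successors {u, v, w, x, n}): φ is true.
  n (successors {u, t}): φ is true.
Detail at u (counterexample):
  At u: Box (not s and q) requires not s and q at every successor {x, y, z, n}.
    not s and q fails at y, so Box (not s and q) is false at u.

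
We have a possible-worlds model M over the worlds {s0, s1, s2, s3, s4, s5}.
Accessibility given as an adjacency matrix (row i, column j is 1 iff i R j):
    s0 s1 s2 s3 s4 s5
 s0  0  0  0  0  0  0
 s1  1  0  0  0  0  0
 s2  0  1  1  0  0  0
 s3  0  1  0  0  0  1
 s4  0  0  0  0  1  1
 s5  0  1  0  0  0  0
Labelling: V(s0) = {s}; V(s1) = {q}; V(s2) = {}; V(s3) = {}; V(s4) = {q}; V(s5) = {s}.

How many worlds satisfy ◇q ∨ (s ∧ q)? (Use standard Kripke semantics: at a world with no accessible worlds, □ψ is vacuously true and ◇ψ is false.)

Let φ = ◇q ∨ (s ∧ q). Evaluate φ at each world:
  s0 (successors ∅): φ is false.
  s1 (successors {s0}): φ is false.
  s2 (successors {s1, s2}): φ is true.
  s3 (successors {s1, s5}): φ is true.
  s4 (successors {s4, s5}): φ is true.
  s5 (successors {s1}): φ is true.
For instance, at s1:
  At s1: ◇q is false, s ∧ q is false, so ◇q ∨ (s ∧ q) is false.
    At s1: ◇q requires q at some successor in {s0}.
      At s0: q is false.
    So ◇q is false at s1.
Satisfying worlds: {s2, s3, s4, s5}

4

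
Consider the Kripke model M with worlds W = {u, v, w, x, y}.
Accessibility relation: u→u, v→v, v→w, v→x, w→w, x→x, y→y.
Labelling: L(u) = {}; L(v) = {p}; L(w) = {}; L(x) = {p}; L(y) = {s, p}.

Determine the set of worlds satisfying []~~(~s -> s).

Let φ = []~~(~s -> s). Evaluate φ at each world:
  u (successors {u}): φ is false.
  v (successors {v, w, x}): φ is false.
  w (successors {w}): φ is false.
  x (successors {x}): φ is false.
  y (successors {y}): φ is true.
For instance, at u:
  At u: []~~(~s -> s) requires ~~(~s -> s) at every successor {u}.
    ~~(~s -> s) fails at u, so []~~(~s -> s) is false at u.
Satisfying worlds: {y}

y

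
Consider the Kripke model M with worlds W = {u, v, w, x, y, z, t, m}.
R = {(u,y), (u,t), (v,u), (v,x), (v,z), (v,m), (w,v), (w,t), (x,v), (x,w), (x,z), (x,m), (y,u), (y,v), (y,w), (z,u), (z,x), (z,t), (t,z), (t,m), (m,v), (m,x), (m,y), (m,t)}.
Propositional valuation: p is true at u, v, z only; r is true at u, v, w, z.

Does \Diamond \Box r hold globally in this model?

Recall that \Box ψ holds at a world iff ψ holds at every accessible world, and \Diamond ψ holds iff ψ holds at some accessible world.
Let φ = \Diamond \Box r. Evaluate φ at each world:
  u (successors {y, t}): φ is true.
  v (successors {u, x, z, m}): φ is false.
  w (successors {v, t}): φ is false.
  x (successors {v, w, z, m}): φ is false.
  y (successors {u, v, w}): φ is false.
  z (successors {u, x, t}): φ is false.
  t (successors {z, m}): φ is false.
  m (successors {v, x, y, t}): φ is true.
Detail at v (counterexample):
  At v: \Diamond \Box r requires \Box r at some successor in {u, x, z, m}.
    At u: \Box r is false.
    At x: \Box r is false.
    At z: \Box r is false.
    At m: \Box r is false.
  So \Diamond \Box r is false at v.

No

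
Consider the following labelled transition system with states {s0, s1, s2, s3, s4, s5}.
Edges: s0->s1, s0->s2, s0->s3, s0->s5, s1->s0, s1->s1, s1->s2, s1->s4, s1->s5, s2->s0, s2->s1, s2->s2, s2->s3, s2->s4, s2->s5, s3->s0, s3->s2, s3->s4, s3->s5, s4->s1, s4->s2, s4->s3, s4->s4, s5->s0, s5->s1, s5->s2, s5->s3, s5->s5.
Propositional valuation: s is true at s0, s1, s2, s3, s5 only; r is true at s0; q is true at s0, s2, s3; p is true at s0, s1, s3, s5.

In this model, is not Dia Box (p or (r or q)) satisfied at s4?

Yes

At s4: Dia Box (p or (r or q)) is false, so not Dia Box (p or (r or q)) is true.
  At s4: Dia Box (p or (r or q)) requires Box (p or (r or q)) at some successor in {s1, s2, s3, s4}.
    At s1: Box (p or (r or q)) is false.
    At s2: Box (p or (r or q)) is false.
    At s3: Box (p or (r or q)) is false.
    At s4: Box (p or (r or q)) is false.
  So Dia Box (p or (r or q)) is false at s4.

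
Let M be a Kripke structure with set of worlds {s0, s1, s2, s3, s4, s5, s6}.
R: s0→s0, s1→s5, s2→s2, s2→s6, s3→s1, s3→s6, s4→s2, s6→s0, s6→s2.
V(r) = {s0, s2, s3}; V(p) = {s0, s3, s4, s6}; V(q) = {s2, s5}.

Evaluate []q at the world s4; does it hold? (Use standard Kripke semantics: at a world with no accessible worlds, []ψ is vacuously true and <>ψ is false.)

Recall that []ψ holds at a world iff ψ holds at every accessible world, and <>ψ holds iff ψ holds at some accessible world.
At s4: []q requires q at every successor {s2}.
  At s2: q is true.
So []q is true at s4.

Yes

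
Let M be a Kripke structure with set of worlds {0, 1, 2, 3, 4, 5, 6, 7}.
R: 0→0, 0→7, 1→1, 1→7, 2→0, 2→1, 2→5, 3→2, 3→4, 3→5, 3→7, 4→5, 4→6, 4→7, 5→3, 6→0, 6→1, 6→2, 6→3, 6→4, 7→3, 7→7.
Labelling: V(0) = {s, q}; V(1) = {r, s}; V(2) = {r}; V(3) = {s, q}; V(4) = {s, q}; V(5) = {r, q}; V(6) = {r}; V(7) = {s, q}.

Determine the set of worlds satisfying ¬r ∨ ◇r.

0, 1, 2, 3, 4, 6, 7

Let φ = ¬r ∨ ◇r. Evaluate φ at each world:
  0 (successors {0, 7}): φ is true.
  1 (successors {1, 7}): φ is true.
  2 (successors {0, 1, 5}): φ is true.
  3 (successors {2, 4, 5, 7}): φ is true.
  4 (successors {5, 6, 7}): φ is true.
  5 (successors {3}): φ is false.
  6 (successors {0, 1, 2, 3, 4}): φ is true.
  7 (successors {3, 7}): φ is true.
For instance, at 6:
  At 6: ¬r is false, ◇r is true, so ¬r ∨ ◇r is true.
    At 6: ◇r requires r at some successor in {0, 1, 2, 3, 4}.
      r holds at 1, so ◇r is true at 6.
Satisfying worlds: {0, 1, 2, 3, 4, 6, 7}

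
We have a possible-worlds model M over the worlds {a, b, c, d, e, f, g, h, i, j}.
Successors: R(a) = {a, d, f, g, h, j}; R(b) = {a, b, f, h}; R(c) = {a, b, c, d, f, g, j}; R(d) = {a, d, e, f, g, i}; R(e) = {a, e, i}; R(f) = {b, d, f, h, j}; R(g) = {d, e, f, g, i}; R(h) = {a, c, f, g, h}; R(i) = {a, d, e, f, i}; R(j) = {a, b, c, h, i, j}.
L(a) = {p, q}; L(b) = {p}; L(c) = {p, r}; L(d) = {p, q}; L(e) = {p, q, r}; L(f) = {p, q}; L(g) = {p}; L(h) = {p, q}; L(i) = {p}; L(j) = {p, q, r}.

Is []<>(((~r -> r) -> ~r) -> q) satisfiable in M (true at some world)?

Recall that []ψ holds at a world iff ψ holds at every accessible world, and <>ψ holds iff ψ holds at some accessible world.
Let φ = []<>(((~r -> r) -> ~r) -> q). Evaluate φ at each world:
  a (successors {a, d, f, g, h, j}): φ is true.
  b (successors {a, b, f, h}): φ is true.
  c (successors {a, b, c, d, f, g, j}): φ is true.
  d (successors {a, d, e, f, g, i}): φ is true.
  e (successors {a, e, i}): φ is true.
  f (successors {b, d, f, h, j}): φ is true.
  g (successors {d, e, f, g, i}): φ is true.
  h (successors {a, c, f, g, h}): φ is true.
  i (successors {a, d, e, f, i}): φ is true.
  j (successors {a, b, c, h, i, j}): φ is true.
Detail at a (witness):
  At a: []<>(((~r -> r) -> ~r) -> q) requires <>(((~r -> r) -> ~r) -> q) at every successor {a, d, f, g, h, j}.
    At a: <>(((~r -> r) -> ~r) -> q) is true.
    At d: <>(((~r -> r) -> ~r) -> q) is true.
    At f: <>(((~r -> r) -> ~r) -> q) is true.
    At g: <>(((~r -> r) -> ~r) -> q) is true.
    At h: <>(((~r -> r) -> ~r) -> q) is true.
    At j: <>(((~r -> r) -> ~r) -> q) is true.
  So []<>(((~r -> r) -> ~r) -> q) is true at a.

Yes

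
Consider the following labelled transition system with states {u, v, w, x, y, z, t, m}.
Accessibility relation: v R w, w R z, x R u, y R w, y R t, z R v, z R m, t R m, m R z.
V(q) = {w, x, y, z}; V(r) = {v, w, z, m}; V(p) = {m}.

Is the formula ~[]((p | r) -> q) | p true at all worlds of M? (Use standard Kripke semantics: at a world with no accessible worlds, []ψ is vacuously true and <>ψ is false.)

Let φ = ~[]((p | r) -> q) | p. Evaluate φ at each world:
  u (successors ∅): φ is false.
  v (successors {w}): φ is false.
  w (successors {z}): φ is false.
  x (successors {u}): φ is false.
  y (successors {w, t}): φ is false.
  z (successors {v, m}): φ is true.
  t (successors {m}): φ is true.
  m (successors {z}): φ is true.
Detail at u (counterexample):
  At u: ~[]((p | r) -> q) is false, p is false, so ~[]((p | r) -> q) | p is false.
    At u: []((p | r) -> q) is true, so ~[]((p | r) -> q) is false.
      At u: no accessible worlds, so []((p | r) -> q) holds vacuously.

No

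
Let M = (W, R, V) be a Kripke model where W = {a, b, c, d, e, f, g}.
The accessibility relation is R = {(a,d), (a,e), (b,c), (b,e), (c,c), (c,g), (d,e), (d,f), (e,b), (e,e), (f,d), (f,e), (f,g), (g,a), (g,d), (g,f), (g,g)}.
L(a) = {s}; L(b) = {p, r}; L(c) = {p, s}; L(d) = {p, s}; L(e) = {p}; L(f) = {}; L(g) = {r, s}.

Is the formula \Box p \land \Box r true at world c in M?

No

At c: \Box p is false, \Box r is false, so \Box p \land \Box r is false.
  At c: \Box p requires p at every successor {c, g}.
    p fails at g, so \Box p is false at c.
  At c: \Box r requires r at every successor {c, g}.
    r fails at c, so \Box r is false at c.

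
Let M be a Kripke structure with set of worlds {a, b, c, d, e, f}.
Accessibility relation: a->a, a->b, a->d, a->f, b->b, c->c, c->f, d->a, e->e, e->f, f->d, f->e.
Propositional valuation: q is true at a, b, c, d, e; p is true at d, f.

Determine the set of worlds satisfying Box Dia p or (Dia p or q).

Let φ = Box Dia p or (Dia p or q). Evaluate φ at each world:
  a (successors {a, b, d, f}): φ is true.
  b (successors {b}): φ is true.
  c (successors {c, f}): φ is true.
  d (successors {a}): φ is true.
  e (successors {e, f}): φ is true.
  f (successors {d, e}): φ is true.
For instance, at f:
  At f: Box Dia p is false, Dia p or q is true, so Box Dia p or (Dia p or q) is true.
    At f: Box Dia p requires Dia p at every successor {d, e}.
      Dia p fails at d, so Box Dia p is false at f.
    At f: Dia p is true, q is false, so Dia p or q is true.
      At f: Dia p requires p at some successor in {d, e}.
        p holds at d, so Dia p is true at f.
Satisfying worlds: {a, b, c, d, e, f}

a, b, c, d, e, f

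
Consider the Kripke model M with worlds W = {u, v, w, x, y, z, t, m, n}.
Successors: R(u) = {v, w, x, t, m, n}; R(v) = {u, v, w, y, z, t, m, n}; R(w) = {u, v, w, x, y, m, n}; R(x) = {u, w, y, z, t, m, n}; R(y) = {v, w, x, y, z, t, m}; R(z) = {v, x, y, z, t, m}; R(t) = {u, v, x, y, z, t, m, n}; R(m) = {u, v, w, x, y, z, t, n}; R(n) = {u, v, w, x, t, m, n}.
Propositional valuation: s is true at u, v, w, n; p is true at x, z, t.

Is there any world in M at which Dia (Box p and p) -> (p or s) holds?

Yes

Let φ = Dia (Box p and p) -> (p or s). Evaluate φ at each world:
  u (successors {v, w, x, t, m, n}): φ is true.
  v (successors {u, v, w, y, z, t, m, n}): φ is true.
  w (successors {u, v, w, x, y, m, n}): φ is true.
  x (successors {u, w, y, z, t, m, n}): φ is true.
  y (successors {v, w, x, y, z, t, m}): φ is true.
  z (successors {v, x, y, z, t, m}): φ is true.
  t (successors {u, v, x, y, z, t, m, n}): φ is true.
  m (successors {u, v, w, x, y, z, t, n}): φ is true.
  n (successors {u, v, w, x, t, m, n}): φ is true.
Detail at u (witness):
  At u: Dia (Box p and p) is false, p or s is true, so Dia (Box p and p) -> (p or s) is true.
    At u: Dia (Box p and p) requires Box p and p at some successor in {v, w, x, t, m, n}.
      At v: Box p and p is false.
      At w: Box p and p is false.
      At x: Box p and p is false.
      At t: Box p and p is false.
      At m: Box p and p is false.
      At n: Box p and p is false.
    So Dia (Box p and p) is false at u.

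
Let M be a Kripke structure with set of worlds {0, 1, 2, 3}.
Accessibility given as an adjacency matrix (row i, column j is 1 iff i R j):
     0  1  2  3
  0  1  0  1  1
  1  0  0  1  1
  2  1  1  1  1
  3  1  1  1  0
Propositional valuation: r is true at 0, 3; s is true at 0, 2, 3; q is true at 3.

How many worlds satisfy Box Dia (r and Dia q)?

Let φ = Box Dia (r and Dia q). Evaluate φ at each world:
  0 (successors {0, 2, 3}): φ is true.
  1 (successors {2, 3}): φ is true.
  2 (successors {0, 1, 2, 3}): φ is false.
  3 (successors {0, 1, 2}): φ is false.
For instance, at 3:
  At 3: Box Dia (r and Dia q) requires Dia (r and Dia q) at every successor {0, 1, 2}.
    Dia (r and Dia q) fails at 1, so Box Dia (r and Dia q) is false at 3.
      At 1: Dia (r and Dia q) requires r and Dia q at some successor in {2, 3}.
        At 2: r and Dia q is false.
        At 3: r and Dia q is false.
      So Dia (r and Dia q) is false at 1.
Satisfying worlds: {0, 1}

2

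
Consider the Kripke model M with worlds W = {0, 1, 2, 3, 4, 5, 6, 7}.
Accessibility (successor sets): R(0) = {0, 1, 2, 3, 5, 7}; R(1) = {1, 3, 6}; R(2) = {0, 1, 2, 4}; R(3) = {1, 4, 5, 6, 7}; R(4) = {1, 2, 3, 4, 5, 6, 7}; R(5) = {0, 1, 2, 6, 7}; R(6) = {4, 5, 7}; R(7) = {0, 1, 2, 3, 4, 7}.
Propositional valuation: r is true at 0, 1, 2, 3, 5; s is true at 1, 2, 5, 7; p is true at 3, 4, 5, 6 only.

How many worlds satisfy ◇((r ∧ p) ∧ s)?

4

Recall that ◇ψ holds at a world iff ψ holds at some accessible world.
Let φ = ◇((r ∧ p) ∧ s). Evaluate φ at each world:
  0 (successors {0, 1, 2, 3, 5, 7}): φ is true.
  1 (successors {1, 3, 6}): φ is false.
  2 (successors {0, 1, 2, 4}): φ is false.
  3 (successors {1, 4, 5, 6, 7}): φ is true.
  4 (successors {1, 2, 3, 4, 5, 6, 7}): φ is true.
  5 (successors {0, 1, 2, 6, 7}): φ is false.
  6 (successors {4, 5, 7}): φ is true.
  7 (successors {0, 1, 2, 3, 4, 7}): φ is false.
For instance, at 6:
  At 6: ◇((r ∧ p) ∧ s) requires (r ∧ p) ∧ s at some successor in {4, 5, 7}.
    (r ∧ p) ∧ s holds at 5, so ◇((r ∧ p) ∧ s) is true at 6.
Satisfying worlds: {0, 3, 4, 6}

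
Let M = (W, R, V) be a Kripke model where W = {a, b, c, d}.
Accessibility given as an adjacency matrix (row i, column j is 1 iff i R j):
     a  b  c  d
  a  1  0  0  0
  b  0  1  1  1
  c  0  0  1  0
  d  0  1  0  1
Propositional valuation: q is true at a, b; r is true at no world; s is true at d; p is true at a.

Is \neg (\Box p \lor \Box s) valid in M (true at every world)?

No

Let φ = \neg (\Box p \lor \Box s). Evaluate φ at each world:
  a (successors {a}): φ is false.
  b (successors {b, c, d}): φ is true.
  c (successors {c}): φ is true.
  d (successors {b, d}): φ is true.
Detail at a (counterexample):
  At a: \Box p \lor \Box s is true, so \neg (\Box p \lor \Box s) is false.
    At a: \Box p is true, \Box s is false, so \Box p \lor \Box s is true.
      At a: \Box p requires p at every successor {a}.
        At a: p is true.
      So \Box p is true at a.
      At a: \Box s requires s at every successor {a}.
        s fails at a, so \Box s is false at a.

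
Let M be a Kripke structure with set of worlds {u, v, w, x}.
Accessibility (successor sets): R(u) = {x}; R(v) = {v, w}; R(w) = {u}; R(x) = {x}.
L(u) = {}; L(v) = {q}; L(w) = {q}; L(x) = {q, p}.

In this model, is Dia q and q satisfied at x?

At x: Dia q is true, q is true, so Dia q and q is true.
  At x: Dia q requires q at some successor in {x}.
    q holds at x, so Dia q is true at x.

Yes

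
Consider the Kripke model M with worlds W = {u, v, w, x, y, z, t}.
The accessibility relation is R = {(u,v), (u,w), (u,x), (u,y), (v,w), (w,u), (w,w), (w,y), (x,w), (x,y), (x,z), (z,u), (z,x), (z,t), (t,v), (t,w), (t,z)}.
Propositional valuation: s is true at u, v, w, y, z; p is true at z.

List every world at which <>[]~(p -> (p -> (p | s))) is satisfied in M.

u, w, x

Let φ = <>[]~(p -> (p -> (p | s))). Evaluate φ at each world:
  u (successors {v, w, x, y}): φ is true.
  v (successors {w}): φ is false.
  w (successors {u, w, y}): φ is true.
  x (successors {w, y, z}): φ is true.
  y (successors ∅): φ is false.
  z (successors {u, x, t}): φ is false.
  t (successors {v, w, z}): φ is false.
For instance, at x:
  At x: <>[]~(p -> (p -> (p | s))) requires []~(p -> (p -> (p | s))) at some successor in {w, y, z}.
    []~(p -> (p -> (p | s))) holds at y, so <>[]~(p -> (p -> (p | s))) is true at x.
      At y: no accessible worlds, so []~(p -> (p -> (p | s))) holds vacuously.
Satisfying worlds: {u, w, x}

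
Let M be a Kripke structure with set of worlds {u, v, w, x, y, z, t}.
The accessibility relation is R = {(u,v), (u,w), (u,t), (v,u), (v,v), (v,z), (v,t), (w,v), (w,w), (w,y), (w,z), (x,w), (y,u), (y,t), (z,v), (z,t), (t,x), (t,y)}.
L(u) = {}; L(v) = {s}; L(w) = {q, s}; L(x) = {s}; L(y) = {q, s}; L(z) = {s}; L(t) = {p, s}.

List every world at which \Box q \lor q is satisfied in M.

w, x, y

Let φ = \Box q \lor q. Evaluate φ at each world:
  u (successors {v, w, t}): φ is false.
  v (successors {u, v, z, t}): φ is false.
  w (successors {v, w, y, z}): φ is true.
  x (successors {w}): φ is true.
  y (successors {u, t}): φ is true.
  z (successors {v, t}): φ is false.
  t (successors {x, y}): φ is false.
For instance, at w:
  At w: \Box q is false, q is true, so \Box q \lor q is true.
    At w: \Box q requires q at every successor {v, w, y, z}.
      q fails at v, so \Box q is false at w.
Satisfying worlds: {w, x, y}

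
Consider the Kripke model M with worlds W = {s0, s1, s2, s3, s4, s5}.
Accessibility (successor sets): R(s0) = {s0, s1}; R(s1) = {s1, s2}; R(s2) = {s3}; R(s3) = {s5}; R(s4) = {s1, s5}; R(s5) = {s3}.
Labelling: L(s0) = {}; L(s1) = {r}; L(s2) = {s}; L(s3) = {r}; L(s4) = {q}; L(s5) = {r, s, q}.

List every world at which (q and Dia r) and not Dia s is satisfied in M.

Let φ = (q and Dia r) and not Dia s. Evaluate φ at each world:
  s0 (successors {s0, s1}): φ is false.
  s1 (successors {s1, s2}): φ is false.
  s2 (successors {s3}): φ is false.
  s3 (successors {s5}): φ is false.
  s4 (successors {s1, s5}): φ is false.
  s5 (successors {s3}): φ is true.
For instance, at s0:
  At s0: q and Dia r is false, not Dia s is true, so (q and Dia r) and not Dia s is false.
    At s0: q is false, Dia r is true, so q and Dia r is false.
      At s0: Dia r requires r at some successor in {s0, s1}.
        r holds at s1, so Dia r is true at s0.
    At s0: Dia s is false, so not Dia s is true.
      At s0: Dia s requires s at some successor in {s0, s1}.
        At s0: s is false.
        At s1: s is false.
      So Dia s is false at s0.
Satisfying worlds: {s5}

s5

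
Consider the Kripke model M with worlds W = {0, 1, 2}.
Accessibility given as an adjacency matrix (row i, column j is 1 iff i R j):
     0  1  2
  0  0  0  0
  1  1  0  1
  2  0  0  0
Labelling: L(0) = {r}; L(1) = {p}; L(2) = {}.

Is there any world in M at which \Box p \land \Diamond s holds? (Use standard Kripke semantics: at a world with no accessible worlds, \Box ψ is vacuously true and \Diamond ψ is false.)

Let φ = \Box p \land \Diamond s. Evaluate φ at each world:
  0 (successors ∅): φ is false.
  1 (successors {0, 2}): φ is false.
  2 (successors ∅): φ is false.
For instance, at 1:
  At 1: \Box p is false, \Diamond s is false, so \Box p \land \Diamond s is false.
    At 1: \Box p requires p at every successor {0, 2}.
      p fails at 0, so \Box p is false at 1.
    At 1: \Diamond s requires s at some successor in {0, 2}.
      At 0: s is false.
      At 2: s is false.
    So \Diamond s is false at 1.

No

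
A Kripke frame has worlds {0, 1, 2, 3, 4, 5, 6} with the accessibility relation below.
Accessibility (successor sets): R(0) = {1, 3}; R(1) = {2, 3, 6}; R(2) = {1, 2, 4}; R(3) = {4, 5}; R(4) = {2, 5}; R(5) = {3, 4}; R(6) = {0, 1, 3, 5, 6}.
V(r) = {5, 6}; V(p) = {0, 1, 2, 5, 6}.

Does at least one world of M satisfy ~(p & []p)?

Let φ = ~(p & []p). Evaluate φ at each world:
  0 (successors {1, 3}): φ is true.
  1 (successors {2, 3, 6}): φ is true.
  2 (successors {1, 2, 4}): φ is true.
  3 (successors {4, 5}): φ is true.
  4 (successors {2, 5}): φ is true.
  5 (successors {3, 4}): φ is true.
  6 (successors {0, 1, 3, 5, 6}): φ is true.
Detail at 0 (witness):
  At 0: p & []p is false, so ~(p & []p) is true.
    At 0: p is true, []p is false, so p & []p is false.
      At 0: []p requires p at every successor {1, 3}.
        p fails at 3, so []p is false at 0.

Yes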